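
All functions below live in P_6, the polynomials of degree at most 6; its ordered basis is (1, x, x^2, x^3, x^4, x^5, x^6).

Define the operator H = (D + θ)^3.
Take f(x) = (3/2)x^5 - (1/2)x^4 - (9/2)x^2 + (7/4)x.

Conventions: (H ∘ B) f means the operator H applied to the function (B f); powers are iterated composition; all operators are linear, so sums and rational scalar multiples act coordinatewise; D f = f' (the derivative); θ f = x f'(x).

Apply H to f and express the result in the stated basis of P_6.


g(x) = (375/2)x^5 + (851/2)x^4 + 286x^3 - (293/4)x - 101/4

D f = (15/2)x^4 - 2x^3 - 9x + 7/4
θ f = (15/2)x^5 - 2x^4 - 9x^2 + (7/4)x
(D + θ) f = (15/2)x^5 + (11/2)x^4 - 2x^3 - 9x^2 - (29/4)x + 7/4
D (D + θ) f = (75/2)x^4 + 22x^3 - 6x^2 - 18x - 29/4
θ (D + θ) f = (75/2)x^5 + 22x^4 - 6x^3 - 18x^2 - (29/4)x
(D + θ) (D + θ) f = (75/2)x^5 + (119/2)x^4 + 16x^3 - 24x^2 - (101/4)x - 29/4
D (D + θ) (D + θ) f = (375/2)x^4 + 238x^3 + 48x^2 - 48x - 101/4
θ (D + θ) (D + θ) f = (375/2)x^5 + 238x^4 + 48x^3 - 48x^2 - (101/4)x
(D + θ) (D + θ) (D + θ) f = (375/2)x^5 + (851/2)x^4 + 286x^3 - (293/4)x - 101/4


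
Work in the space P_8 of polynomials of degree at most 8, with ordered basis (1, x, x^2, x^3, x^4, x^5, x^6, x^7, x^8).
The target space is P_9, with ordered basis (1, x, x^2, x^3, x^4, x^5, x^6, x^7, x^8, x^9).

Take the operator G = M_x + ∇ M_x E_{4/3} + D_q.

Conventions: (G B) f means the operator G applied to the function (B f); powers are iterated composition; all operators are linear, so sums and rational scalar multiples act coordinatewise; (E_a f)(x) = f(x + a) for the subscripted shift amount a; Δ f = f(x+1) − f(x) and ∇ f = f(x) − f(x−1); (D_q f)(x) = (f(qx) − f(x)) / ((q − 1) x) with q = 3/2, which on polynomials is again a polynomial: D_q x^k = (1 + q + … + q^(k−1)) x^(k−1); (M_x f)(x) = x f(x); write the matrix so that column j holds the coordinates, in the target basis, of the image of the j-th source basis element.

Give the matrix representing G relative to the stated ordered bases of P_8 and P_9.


the matrix is [[1, 4/3, 1/9, 1/27, 1/81, 1/243, 1/729, 1/2187, 1/6561]; [1, 2, 29/6, 8/3, 89/27, 346/81, 457/81, 5468/729, 21853/2187]; [0, 1, 3, 43/4, 10, 145/9, 229/9, 1064/27, 14572/243]; [0, 0, 1, 4, 467/24, 220/9, 1295/27, 7196/81, 38276/243]; [0, 0, 0, 1, 5, 1513/48, 145/3, 3010/27, 19166/81]; [0, 0, 0, 0, 1, 6, 1529/32, 84, 2002/9]; [0, 0, 0, 0, 0, 1, 7, 13345/192, 1204/9]; [0, 0, 0, 0, 0, 0, 1, 8, 37859/384]; [0, 0, 0, 0, 0, 0, 0, 1, 9]; [0, 0, 0, 0, 0, 0, 0, 0, 1]] (rows listed top to bottom)

image of 1: x + 1
image of x: x^2 + 2x + 4/3
image of x^2: x^3 + 3x^2 + (29/6)x + 1/9
image of x^3: x^4 + 4x^3 + (43/4)x^2 + (8/3)x + 1/27
image of x^4: x^5 + 5x^4 + (467/24)x^3 + 10x^2 + (89/27)x + 1/81
image of x^5: x^6 + 6x^5 + (1513/48)x^4 + (220/9)x^3 + (145/9)x^2 + (346/81)x + 1/243
image of x^6: x^7 + 7x^6 + (1529/32)x^5 + (145/3)x^4 + (1295/27)x^3 + (229/9)x^2 + (457/81)x + 1/729
image of x^7: x^8 + 8x^7 + (13345/192)x^6 + 84x^5 + (3010/27)x^4 + (7196/81)x^3 + (1064/27)x^2 + (5468/729)x + 1/2187
image of x^8: x^9 + 9x^8 + (37859/384)x^7 + (1204/9)x^6 + (2002/9)x^5 + (19166/81)x^4 + (38276/243)x^3 + (14572/243)x^2 + (21853/2187)x + 1/6561
each image's coordinates form column j of the matrix


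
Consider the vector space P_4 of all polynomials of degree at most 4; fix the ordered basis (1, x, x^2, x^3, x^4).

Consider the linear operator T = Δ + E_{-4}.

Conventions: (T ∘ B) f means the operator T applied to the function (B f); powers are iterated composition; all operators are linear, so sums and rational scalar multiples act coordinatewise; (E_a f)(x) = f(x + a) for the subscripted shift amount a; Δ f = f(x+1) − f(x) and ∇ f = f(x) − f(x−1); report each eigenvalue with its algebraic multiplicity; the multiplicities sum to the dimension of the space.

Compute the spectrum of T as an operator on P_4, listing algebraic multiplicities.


λ = 1 (multiplicity 5)

image of 1: 1
image of x: x - 3
image of x^2: x^2 - 6x + 17
image of x^3: x^3 - 9x^2 + 51x - 63
image of x^4: x^4 - 12x^3 + 102x^2 - 252x + 257
the matrix is upper triangular; its diagonal is (1, 1, 1, 1, 1)
for a triangular matrix the eigenvalues are the diagonal entries, with algebraic multiplicity their repetition count


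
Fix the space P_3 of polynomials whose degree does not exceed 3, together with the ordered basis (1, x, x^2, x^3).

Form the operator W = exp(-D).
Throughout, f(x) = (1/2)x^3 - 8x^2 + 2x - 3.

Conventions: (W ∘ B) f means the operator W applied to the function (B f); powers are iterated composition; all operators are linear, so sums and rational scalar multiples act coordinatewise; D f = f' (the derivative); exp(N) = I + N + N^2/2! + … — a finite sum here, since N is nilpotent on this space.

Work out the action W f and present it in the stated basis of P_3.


order-1 term: -(3/2)x^2 + 16x - 2
order-2 term: (3/2)x - 8
order-3 term: -1/2
the series for exp(-D) f terminates at order 3
exp(-D) f = (1/2)x^3 - (19/2)x^2 + (39/2)x - 27/2

g(x) = (1/2)x^3 - (19/2)x^2 + (39/2)x - 27/2


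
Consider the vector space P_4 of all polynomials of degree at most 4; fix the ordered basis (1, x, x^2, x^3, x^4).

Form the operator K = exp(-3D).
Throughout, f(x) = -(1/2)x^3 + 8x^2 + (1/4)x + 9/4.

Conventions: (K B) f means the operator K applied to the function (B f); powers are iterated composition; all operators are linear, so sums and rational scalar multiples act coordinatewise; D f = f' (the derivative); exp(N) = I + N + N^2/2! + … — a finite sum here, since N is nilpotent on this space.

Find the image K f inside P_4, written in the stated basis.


g(x) = -(1/2)x^3 + (25/2)x^2 - (245/4)x + 87

order-1 term: (9/2)x^2 - 48x - 3/4
order-2 term: -(27/2)x + 72
order-3 term: 27/2
the series for exp(-3D) f terminates at order 3
exp(-3D) f = -(1/2)x^3 + (25/2)x^2 - (245/4)x + 87


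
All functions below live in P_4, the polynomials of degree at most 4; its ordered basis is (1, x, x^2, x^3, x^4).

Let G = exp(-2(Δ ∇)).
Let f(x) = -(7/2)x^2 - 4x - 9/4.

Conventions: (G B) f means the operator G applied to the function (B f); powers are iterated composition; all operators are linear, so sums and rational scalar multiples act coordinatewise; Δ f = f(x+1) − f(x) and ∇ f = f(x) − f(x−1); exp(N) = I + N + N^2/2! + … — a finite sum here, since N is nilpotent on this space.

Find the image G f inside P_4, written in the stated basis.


the image equals g(x) = -(7/2)x^2 - 4x + 47/4

order-1 term: 14
the series for exp(-2(Δ ∇)) f terminates at order 1
exp(-2(Δ ∇)) f = -(7/2)x^2 - 4x + 47/4


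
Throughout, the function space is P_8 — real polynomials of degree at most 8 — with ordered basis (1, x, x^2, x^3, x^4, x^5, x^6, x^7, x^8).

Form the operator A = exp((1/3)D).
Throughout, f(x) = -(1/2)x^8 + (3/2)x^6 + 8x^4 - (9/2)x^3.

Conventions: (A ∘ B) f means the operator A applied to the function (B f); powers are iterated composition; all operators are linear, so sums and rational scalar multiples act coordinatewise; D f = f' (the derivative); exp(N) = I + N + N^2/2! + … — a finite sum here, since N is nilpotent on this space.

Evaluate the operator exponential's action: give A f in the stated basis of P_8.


order-1 term: -(4/3)x^7 + 3x^5 + (32/3)x^3 - (9/2)x^2
order-2 term: -(14/9)x^6 + (5/2)x^4 + (16/3)x^2 - (3/2)x
order-3 term: -(28/27)x^5 + (10/9)x^3 + (32/27)x - 1/6
order-4 term: -(35/81)x^4 + (5/18)x^2 + 8/81
order-5 term: -(28/243)x^3 + (1/27)x
order-6 term: -(14/729)x^2 + 1/486
order-7 term: -(4/2187)x
order-8 term: -1/13122
the series for exp((1/3)D) f terminates at order 8
exp((1/3)D) f = -(1/2)x^8 - (4/3)x^7 - (1/18)x^6 + (53/27)x^5 + (1631/162)x^4 + (3481/486)x^3 + (796/729)x^2 - (1223/4374)x - 865/13122

the result is g(x) = -(1/2)x^8 - (4/3)x^7 - (1/18)x^6 + (53/27)x^5 + (1631/162)x^4 + (3481/486)x^3 + (796/729)x^2 - (1223/4374)x - 865/13122


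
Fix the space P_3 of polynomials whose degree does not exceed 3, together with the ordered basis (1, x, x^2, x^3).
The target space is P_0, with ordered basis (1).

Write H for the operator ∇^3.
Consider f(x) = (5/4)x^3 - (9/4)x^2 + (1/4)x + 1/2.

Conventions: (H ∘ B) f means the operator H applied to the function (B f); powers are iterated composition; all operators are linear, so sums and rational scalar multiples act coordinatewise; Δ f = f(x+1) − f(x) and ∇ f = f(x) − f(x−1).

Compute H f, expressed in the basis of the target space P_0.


∇ f = (15/4)x^2 - (33/4)x + 15/4
∇ ∇ f = (15/2)x - 12
∇ ∇ ∇ f = 15/2

the result is g(x) = 15/2


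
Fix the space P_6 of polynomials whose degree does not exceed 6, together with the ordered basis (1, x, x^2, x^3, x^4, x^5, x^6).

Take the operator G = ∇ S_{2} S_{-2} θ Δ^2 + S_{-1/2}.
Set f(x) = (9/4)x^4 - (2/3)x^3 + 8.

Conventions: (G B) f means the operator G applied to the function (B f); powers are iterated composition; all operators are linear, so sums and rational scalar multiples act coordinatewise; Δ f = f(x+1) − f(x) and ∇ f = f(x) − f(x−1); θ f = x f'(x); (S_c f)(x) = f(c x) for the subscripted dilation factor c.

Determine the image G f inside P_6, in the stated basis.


Δ f = 9x^3 + (23/2)x^2 + 7x + 19/12
Δ Δ f = 27x^2 + 50x + 55/2
θ Δ^2 f = 54x^2 + 50x
S_{-2} θ Δ^2 f = 216x^2 - 100x
S_{2} (S_{-2} θ) Δ^2 f = 864x^2 - 200x
∇ S_{2} (S_{-2} θ) Δ^2 f = 1728x - 1064
S_{-1/2} f = (9/64)x^4 + (1/12)x^3 + 8
(∇ S_{2} S_{-2} θ Δ^2 + S_{-1/2}) f = (9/64)x^4 + (1/12)x^3 + 1728x - 1056

the result is g(x) = (9/64)x^4 + (1/12)x^3 + 1728x - 1056


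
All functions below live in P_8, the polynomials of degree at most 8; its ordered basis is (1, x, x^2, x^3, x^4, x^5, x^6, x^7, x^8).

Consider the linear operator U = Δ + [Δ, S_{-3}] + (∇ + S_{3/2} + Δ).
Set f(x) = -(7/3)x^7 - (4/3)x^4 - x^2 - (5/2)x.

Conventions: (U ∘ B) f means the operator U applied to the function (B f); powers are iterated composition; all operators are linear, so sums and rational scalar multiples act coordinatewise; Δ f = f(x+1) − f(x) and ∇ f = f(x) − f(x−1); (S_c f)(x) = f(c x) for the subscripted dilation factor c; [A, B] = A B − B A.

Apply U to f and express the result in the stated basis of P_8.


the result is g(x) = -(5103/128)x^7 + 47579x^6 + 95207x^5 + (739873/4)x^4 + (527179/3)x^3 + (427483/4)x^2 + (421895/12)x + 29903/6

Δ f = -(49/3)x^6 - 49x^5 - (245/3)x^4 - 87x^3 - 57x^2 - (71/3)x - 43/6
S_{-3} f = 5103x^7 - 108x^4 - 9x^2 + (15/2)x
Δ S_{-3} f = 35721x^6 + 107163x^5 + 178605x^4 + 178173x^3 + 106515x^2 + 35271x + 9987/2
Δ f = -(49/3)x^6 - 49x^5 - (245/3)x^4 - 87x^3 - 57x^2 - (71/3)x - 43/6
S_{-3} Δ f = -11907x^6 + 11907x^5 - 6615x^4 + 2349x^3 - 513x^2 + 71x - 43/6
[Δ, S_{-3}] f = 47628x^6 + 95256x^5 + 185220x^4 + 175824x^3 + 107028x^2 + 35200x + 15002/3
∇ f = -(49/3)x^6 + 49x^5 - (245/3)x^4 + (229/3)x^3 - 41x^2 + 9x - 5/2
S_{3/2} f = -(5103/128)x^7 - (27/4)x^4 - (9/4)x^2 - (15/4)x
Δ f = -(49/3)x^6 - 49x^5 - (245/3)x^4 - 87x^3 - 57x^2 - (71/3)x - 43/6
(∇ + S_{3/2} + Δ) f = -(5103/128)x^7 - (98/3)x^6 - (2041/12)x^4 - (32/3)x^3 - (401/4)x^2 - (221/12)x - 29/3
(Δ + [Δ, S_{-3}] + (∇ + S_{3/2} + Δ)) f = -(5103/128)x^7 + 47579x^6 + 95207x^5 + (739873/4)x^4 + (527179/3)x^3 + (427483/4)x^2 + (421895/12)x + 29903/6


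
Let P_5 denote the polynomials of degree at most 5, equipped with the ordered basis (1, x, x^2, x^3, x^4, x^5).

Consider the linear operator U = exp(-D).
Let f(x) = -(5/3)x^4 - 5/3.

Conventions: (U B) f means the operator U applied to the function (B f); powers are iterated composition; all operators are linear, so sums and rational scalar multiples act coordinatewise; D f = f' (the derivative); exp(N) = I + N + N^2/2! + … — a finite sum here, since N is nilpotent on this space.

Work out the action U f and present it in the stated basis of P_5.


order-1 term: (20/3)x^3
order-2 term: -10x^2
order-3 term: (20/3)x
order-4 term: -5/3
the series for exp(-D) f terminates at order 4
exp(-D) f = -(5/3)x^4 + (20/3)x^3 - 10x^2 + (20/3)x - 10/3

the image equals g(x) = -(5/3)x^4 + (20/3)x^3 - 10x^2 + (20/3)x - 10/3


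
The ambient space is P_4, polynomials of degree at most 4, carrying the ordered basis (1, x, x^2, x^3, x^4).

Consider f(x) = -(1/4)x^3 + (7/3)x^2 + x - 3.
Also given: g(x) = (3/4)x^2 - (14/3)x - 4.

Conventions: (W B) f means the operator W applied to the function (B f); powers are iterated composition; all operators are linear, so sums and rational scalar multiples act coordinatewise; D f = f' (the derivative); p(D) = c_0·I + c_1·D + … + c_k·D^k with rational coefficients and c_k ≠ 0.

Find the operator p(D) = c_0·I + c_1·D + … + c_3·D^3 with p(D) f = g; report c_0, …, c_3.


D^0 f = -(1/4)x^3 + (7/3)x^2 + x - 3
D^1 f = -(3/4)x^2 + (14/3)x + 1
D^2 f = -(3/2)x + 14/3
D^3 f = -3/2
matching coefficients of g against c_0 f + c_1 Df + … from the top degree down determines the c_i
solution: c_0 = 0, c_1 = -1, c_2 = 0, c_3 = 2

p(D) = -D + 2·D^3, i.e. c_0 = 0, c_1 = -1, c_2 = 0, c_3 = 2


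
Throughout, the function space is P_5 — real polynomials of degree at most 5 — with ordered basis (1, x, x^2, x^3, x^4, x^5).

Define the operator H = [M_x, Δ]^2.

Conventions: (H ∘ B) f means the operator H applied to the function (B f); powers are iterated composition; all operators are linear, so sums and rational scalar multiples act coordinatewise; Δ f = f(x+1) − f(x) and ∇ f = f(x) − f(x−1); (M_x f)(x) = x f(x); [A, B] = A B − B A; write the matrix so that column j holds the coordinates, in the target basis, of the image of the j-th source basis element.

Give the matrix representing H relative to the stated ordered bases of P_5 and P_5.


the matrix is [[1, 2, 4, 8, 16, 32]; [0, 1, 4, 12, 32, 80]; [0, 0, 1, 6, 24, 80]; [0, 0, 0, 1, 8, 40]; [0, 0, 0, 0, 1, 10]; [0, 0, 0, 0, 0, 1]] (rows listed top to bottom)

image of 1: 1
image of x: x + 2
image of x^2: x^2 + 4x + 4
image of x^3: x^3 + 6x^2 + 12x + 8
image of x^4: x^4 + 8x^3 + 24x^2 + 32x + 16
image of x^5: x^5 + 10x^4 + 40x^3 + 80x^2 + 80x + 32
each image's coordinates form column j of the matrix


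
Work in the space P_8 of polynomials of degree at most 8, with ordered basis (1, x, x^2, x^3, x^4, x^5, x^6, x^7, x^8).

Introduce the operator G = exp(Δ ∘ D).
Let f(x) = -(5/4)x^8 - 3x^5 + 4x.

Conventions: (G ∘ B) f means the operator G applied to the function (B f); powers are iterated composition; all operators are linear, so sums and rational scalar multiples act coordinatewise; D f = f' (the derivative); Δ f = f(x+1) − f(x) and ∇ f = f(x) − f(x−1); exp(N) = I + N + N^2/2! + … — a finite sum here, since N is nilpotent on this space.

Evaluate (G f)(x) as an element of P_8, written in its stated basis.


g(x) = -(5/4)x^8 - 70x^6 - 213x^5 - 1400x^4 - 4610x^3 - 11850x^2 - 19206x - 14975

order-1 term: -70x^6 - 210x^5 - 350x^4 - 410x^3 - 300x^2 - 130x - 25
order-2 term: -1050x^4 - 4200x^3 - 7350x^2 - 6480x - 2350
order-3 term: -4200x^2 - 12600x - 10500
order-4 term: -2100
the series for exp(Δ ∘ D) f terminates at order 4
exp(Δ ∘ D) f = -(5/4)x^8 - 70x^6 - 213x^5 - 1400x^4 - 4610x^3 - 11850x^2 - 19206x - 14975


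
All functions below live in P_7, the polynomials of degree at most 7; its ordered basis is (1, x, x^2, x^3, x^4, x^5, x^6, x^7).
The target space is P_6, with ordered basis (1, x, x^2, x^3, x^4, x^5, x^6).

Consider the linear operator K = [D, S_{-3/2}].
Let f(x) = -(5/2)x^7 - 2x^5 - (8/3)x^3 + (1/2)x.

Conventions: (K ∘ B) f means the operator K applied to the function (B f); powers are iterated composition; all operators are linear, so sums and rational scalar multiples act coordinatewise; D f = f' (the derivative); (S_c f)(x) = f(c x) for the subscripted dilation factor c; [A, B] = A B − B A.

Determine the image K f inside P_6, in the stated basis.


S_{-3/2} f = (10935/256)x^7 + (243/16)x^5 + 9x^3 - (3/4)x
D S_{-3/2} f = (76545/256)x^6 + (1215/16)x^4 + 27x^2 - 3/4
D f = -(35/2)x^6 - 10x^4 - 8x^2 + 1/2
S_{-3/2} D f = -(25515/128)x^6 - (405/8)x^4 - 18x^2 + 1/2
[D, S_{-3/2}] f = (127575/256)x^6 + (2025/16)x^4 + 45x^2 - 5/4

the image equals g(x) = (127575/256)x^6 + (2025/16)x^4 + 45x^2 - 5/4


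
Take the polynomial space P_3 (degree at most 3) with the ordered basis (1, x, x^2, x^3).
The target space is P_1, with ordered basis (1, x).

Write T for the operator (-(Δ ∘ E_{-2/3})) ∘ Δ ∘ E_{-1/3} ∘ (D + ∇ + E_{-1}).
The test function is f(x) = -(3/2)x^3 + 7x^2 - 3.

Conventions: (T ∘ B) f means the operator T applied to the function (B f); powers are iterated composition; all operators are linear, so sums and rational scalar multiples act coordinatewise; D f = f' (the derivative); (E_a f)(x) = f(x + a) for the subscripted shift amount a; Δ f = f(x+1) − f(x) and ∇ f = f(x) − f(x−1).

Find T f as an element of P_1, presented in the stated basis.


D f = -(9/2)x^2 + 14x
∇ f = -(9/2)x^2 + (37/2)x - 17/2
E_{-1} f = -(3/2)x^3 + (23/2)x^2 - (37/2)x + 11/2
(D + ∇ + E_{-1}) f = -(3/2)x^3 + (5/2)x^2 + 14x - 3
E_{-1/3} (D + ∇ + E_{-1}) f = -(3/2)x^3 + 4x^2 + (71/6)x - 22/3
Δ E_{-1/3} (D + ∇ + E_{-1}) f = -(9/2)x^2 + (7/2)x + 43/3
E_{-2/3} (Δ ∘ E_{-1/3} ∘ (D + ∇ + E_{-1})) f = -(9/2)x^2 + (19/2)x + 10
Δ E_{-2/3} (Δ ∘ E_{-1/3} ∘ (D + ∇ + E_{-1})) f = -9x + 5
(-(Δ ∘ E_{-2/3})) (Δ ∘ E_{-1/3} ∘ (D + ∇ + E_{-1})) f = 9x - 5

the result is g(x) = 9x - 5


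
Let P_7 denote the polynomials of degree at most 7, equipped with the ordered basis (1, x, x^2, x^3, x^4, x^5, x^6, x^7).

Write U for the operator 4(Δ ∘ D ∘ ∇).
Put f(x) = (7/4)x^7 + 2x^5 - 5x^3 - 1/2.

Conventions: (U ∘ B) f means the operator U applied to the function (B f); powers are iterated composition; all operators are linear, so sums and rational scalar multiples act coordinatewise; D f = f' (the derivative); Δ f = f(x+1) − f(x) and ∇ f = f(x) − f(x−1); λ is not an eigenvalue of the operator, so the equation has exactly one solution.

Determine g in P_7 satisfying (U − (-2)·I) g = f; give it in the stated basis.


the image equals g(x) = (7/8)x^7 + x^5 - (735/2)x^4 - (5/2)x^3 - (975/2)x^2 + 17640x - 59/4

write g with unknown coordinates in the stated basis and equate coefficients in (U − (-2)·I) g = f
solving from the highest basis element down gives g = (7/8)x^7 + x^5 - (735/2)x^4 - (5/2)x^3 - (975/2)x^2 + 17640x - 59/4
check: U g = 735x^4 + 975x^2 - 35280x + 29
so U g − (-2)·g = (7/4)x^7 + 2x^5 - 5x^3 - 1/2 = f ✓


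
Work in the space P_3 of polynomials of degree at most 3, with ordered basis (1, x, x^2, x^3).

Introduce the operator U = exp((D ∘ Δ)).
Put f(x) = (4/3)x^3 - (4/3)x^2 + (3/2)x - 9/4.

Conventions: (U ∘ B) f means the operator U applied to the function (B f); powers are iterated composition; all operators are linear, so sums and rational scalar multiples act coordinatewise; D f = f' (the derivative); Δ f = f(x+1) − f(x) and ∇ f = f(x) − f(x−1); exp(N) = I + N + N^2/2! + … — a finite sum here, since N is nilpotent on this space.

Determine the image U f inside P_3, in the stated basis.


the image equals g(x) = (4/3)x^3 - (4/3)x^2 + (19/2)x - 11/12

order-1 term: 8x + 4/3
the series for exp((D ∘ Δ)) f terminates at order 1
exp((D ∘ Δ)) f = (4/3)x^3 - (4/3)x^2 + (19/2)x - 11/12


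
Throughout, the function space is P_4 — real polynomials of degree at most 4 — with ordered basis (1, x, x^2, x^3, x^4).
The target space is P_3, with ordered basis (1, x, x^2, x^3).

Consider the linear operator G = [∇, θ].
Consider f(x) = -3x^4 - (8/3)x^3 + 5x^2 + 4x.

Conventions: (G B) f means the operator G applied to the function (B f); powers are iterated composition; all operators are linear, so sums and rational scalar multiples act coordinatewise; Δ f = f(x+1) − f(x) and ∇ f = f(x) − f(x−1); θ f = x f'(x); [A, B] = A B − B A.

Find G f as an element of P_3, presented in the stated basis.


the image equals g(x) = -12x^3 + 28x^2 - 10x - 2

θ f = -12x^4 - 8x^3 + 10x^2 + 4x
∇ θ f = -48x^3 + 48x^2 - 4x - 2
∇ f = -12x^3 + 10x^2 + 6x - 2/3
θ ∇ f = -36x^3 + 20x^2 + 6x
[∇, θ] f = -12x^3 + 28x^2 - 10x - 2


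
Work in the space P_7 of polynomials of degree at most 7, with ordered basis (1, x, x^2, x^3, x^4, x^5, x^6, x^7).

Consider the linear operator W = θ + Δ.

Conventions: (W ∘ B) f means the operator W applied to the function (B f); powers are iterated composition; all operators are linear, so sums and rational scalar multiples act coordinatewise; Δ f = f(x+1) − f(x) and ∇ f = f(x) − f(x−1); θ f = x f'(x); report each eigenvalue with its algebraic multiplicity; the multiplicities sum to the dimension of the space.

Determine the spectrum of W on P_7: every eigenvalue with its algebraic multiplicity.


image of 1: 0
image of x: x + 1
image of x^2: 2x^2 + 2x + 1
image of x^3: 3x^3 + 3x^2 + 3x + 1
image of x^4: 4x^4 + 4x^3 + 6x^2 + 4x + 1
image of x^5: 5x^5 + 5x^4 + 10x^3 + 10x^2 + 5x + 1
image of x^6: 6x^6 + 6x^5 + 15x^4 + 20x^3 + 15x^2 + 6x + 1
image of x^7: 7x^7 + 7x^6 + 21x^5 + 35x^4 + 35x^3 + 21x^2 + 7x + 1
the matrix is upper triangular; its diagonal is (0, 1, 2, 3, 4, 5, 6, 7)
for a triangular matrix the eigenvalues are the diagonal entries, with algebraic multiplicity their repetition count

λ = 0 (multiplicity 1), λ = 1 (multiplicity 1), λ = 2 (multiplicity 1), λ = 3 (multiplicity 1), λ = 4 (multiplicity 1), λ = 5 (multiplicity 1), λ = 6 (multiplicity 1), λ = 7 (multiplicity 1)


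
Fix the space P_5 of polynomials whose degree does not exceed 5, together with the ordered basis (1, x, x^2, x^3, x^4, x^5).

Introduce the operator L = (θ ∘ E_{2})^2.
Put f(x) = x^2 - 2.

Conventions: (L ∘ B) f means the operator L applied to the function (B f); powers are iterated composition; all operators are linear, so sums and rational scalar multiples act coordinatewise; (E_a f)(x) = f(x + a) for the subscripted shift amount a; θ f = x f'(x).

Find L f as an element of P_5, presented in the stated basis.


the image equals g(x) = 4x^2 + 12x

E_{2} f = x^2 + 4x + 2
θ E_{2} f = 2x^2 + 4x
E_{2} (θ ∘ E_{2}) f = 2x^2 + 12x + 16
θ E_{2} (θ ∘ E_{2}) f = 4x^2 + 12x


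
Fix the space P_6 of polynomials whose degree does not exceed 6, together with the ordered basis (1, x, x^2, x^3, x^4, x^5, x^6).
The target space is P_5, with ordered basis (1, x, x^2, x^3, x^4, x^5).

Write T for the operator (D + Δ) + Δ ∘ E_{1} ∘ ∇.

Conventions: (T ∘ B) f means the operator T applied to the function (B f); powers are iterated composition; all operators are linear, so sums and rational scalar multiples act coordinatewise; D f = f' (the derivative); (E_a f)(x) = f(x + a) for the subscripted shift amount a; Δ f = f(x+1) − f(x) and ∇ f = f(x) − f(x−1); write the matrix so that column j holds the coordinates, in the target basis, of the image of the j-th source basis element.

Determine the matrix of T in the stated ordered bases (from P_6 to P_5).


image of 1: 0
image of x: 2
image of x^2: 4x + 3
image of x^3: 6x^2 + 9x + 7
image of x^4: 8x^3 + 18x^2 + 28x + 15
image of x^5: 10x^4 + 30x^3 + 70x^2 + 75x + 31
image of x^6: 12x^5 + 45x^4 + 140x^3 + 225x^2 + 186x + 63
each image's coordinates form column j of the matrix

the matrix is [[0, 2, 3, 7, 15, 31, 63]; [0, 0, 4, 9, 28, 75, 186]; [0, 0, 0, 6, 18, 70, 225]; [0, 0, 0, 0, 8, 30, 140]; [0, 0, 0, 0, 0, 10, 45]; [0, 0, 0, 0, 0, 0, 12]] (rows listed top to bottom)


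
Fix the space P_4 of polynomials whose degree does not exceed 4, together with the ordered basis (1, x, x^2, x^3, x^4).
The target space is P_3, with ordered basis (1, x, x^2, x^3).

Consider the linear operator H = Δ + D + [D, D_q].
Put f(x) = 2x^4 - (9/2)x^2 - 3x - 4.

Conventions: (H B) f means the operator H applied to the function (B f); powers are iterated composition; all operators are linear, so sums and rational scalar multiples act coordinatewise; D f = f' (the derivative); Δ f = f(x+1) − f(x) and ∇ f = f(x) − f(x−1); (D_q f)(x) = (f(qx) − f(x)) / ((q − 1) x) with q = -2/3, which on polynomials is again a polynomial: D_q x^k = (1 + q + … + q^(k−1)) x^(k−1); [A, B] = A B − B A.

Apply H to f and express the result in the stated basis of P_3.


the image equals g(x) = 16x^3 + (26/3)x^2 - 10x - 1

Δ f = 8x^3 + 12x^2 - x - 11/2
D f = 8x^3 - 9x - 3
D_q f = (26/27)x^3 - (3/2)x - 3
D D_q f = (26/9)x^2 - 3/2
D f = 8x^3 - 9x - 3
D_q D f = (56/9)x^2 - 9
[D, D_q] f = -(10/3)x^2 + 15/2
(Δ + D + [D, D_q]) f = 16x^3 + (26/3)x^2 - 10x - 1


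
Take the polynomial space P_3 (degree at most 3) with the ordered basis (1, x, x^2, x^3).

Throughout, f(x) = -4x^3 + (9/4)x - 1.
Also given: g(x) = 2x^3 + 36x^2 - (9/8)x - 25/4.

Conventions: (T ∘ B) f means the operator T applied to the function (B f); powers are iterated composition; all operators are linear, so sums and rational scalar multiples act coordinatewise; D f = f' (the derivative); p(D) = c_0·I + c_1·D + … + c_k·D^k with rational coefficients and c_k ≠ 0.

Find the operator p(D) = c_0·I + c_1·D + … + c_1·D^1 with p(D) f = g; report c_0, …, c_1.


D^0 f = -4x^3 + (9/4)x - 1
D^1 f = -12x^2 + 9/4
matching coefficients of g against c_0 f + c_1 Df + … from the top degree down determines the c_i
solution: c_0 = -1/2, c_1 = -3

c_0 = -1/2, c_1 = -3


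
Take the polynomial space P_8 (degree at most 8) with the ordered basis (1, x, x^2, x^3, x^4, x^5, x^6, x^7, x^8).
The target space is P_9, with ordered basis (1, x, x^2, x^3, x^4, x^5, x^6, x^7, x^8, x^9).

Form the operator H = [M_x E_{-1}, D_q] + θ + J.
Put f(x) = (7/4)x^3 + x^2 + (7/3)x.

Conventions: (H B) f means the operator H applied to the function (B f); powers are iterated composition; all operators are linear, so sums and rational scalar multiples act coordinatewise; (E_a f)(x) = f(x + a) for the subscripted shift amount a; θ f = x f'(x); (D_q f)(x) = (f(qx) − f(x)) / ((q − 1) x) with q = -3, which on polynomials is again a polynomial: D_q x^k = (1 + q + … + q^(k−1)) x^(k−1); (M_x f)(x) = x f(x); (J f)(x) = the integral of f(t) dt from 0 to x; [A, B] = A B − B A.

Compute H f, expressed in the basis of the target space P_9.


D_q f = (49/4)x^2 - 2x + 7/3
E_{-1} D_q f = (49/4)x^2 - (53/2)x + 199/12
M_x E_{-1} D_q f = (49/4)x^3 - (53/2)x^2 + (199/12)x
E_{-1} f = (7/4)x^3 - (17/4)x^2 + (67/12)x - 37/12
M_x E_{-1} f = (7/4)x^4 - (17/4)x^3 + (67/12)x^2 - (37/12)x
D_q (M_x E_{-1}) f = -35x^3 - (119/4)x^2 - (67/6)x - 37/12
[M_x E_{-1}, D_q] f = (189/4)x^3 + (13/4)x^2 + (111/4)x + 37/12
θ f = (21/4)x^3 + 2x^2 + (7/3)x
J f = (7/16)x^4 + (1/3)x^3 + (7/6)x^2
([M_x E_{-1}, D_q] + θ + J) f = (7/16)x^4 + (317/6)x^3 + (77/12)x^2 + (361/12)x + 37/12

the image equals g(x) = (7/16)x^4 + (317/6)x^3 + (77/12)x^2 + (361/12)x + 37/12


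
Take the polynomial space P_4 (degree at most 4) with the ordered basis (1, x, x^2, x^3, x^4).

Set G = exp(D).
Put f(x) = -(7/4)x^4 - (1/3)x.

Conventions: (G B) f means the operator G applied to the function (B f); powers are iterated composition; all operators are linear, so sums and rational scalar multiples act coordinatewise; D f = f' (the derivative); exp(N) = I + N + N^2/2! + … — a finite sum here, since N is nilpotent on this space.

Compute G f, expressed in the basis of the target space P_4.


g(x) = -(7/4)x^4 - 7x^3 - (21/2)x^2 - (22/3)x - 25/12

order-1 term: -7x^3 - 1/3
order-2 term: -(21/2)x^2
order-3 term: -7x
order-4 term: -7/4
the series for exp(D) f terminates at order 4
exp(D) f = -(7/4)x^4 - 7x^3 - (21/2)x^2 - (22/3)x - 25/12


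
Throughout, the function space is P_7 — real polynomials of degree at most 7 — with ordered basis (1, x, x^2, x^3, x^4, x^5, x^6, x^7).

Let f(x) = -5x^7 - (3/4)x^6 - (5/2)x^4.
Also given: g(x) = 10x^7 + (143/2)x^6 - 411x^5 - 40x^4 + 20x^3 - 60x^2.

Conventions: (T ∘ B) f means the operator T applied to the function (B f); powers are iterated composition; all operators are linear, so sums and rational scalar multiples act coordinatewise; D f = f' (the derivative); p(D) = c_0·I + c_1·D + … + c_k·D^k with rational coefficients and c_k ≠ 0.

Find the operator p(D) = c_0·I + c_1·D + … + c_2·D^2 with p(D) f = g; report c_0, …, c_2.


p(D) = -2·I − 2·D + 2·D^2, i.e. c_0 = -2, c_1 = -2, c_2 = 2

D^0 f = -5x^7 - (3/4)x^6 - (5/2)x^4
D^1 f = -35x^6 - (9/2)x^5 - 10x^3
D^2 f = -210x^5 - (45/2)x^4 - 30x^2
matching coefficients of g against c_0 f + c_1 Df + … from the top degree down determines the c_i
solution: c_0 = -2, c_1 = -2, c_2 = 2


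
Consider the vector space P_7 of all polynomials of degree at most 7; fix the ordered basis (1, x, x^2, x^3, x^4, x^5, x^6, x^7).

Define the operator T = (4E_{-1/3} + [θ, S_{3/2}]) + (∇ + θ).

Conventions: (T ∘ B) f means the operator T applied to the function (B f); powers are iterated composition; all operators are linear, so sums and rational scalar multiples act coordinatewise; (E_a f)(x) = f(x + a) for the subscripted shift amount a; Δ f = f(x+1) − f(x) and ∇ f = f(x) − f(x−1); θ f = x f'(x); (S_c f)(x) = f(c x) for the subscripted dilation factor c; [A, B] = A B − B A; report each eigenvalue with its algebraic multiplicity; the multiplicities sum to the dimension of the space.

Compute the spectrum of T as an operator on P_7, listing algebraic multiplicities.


image of 1: 4
image of x: 5x - 1/3
image of x^2: 6x^2 - (2/3)x - 5/9
image of x^3: 7x^3 - x^2 - (5/3)x + 23/27
image of x^4: 8x^4 - (4/3)x^3 - (10/3)x^2 + (92/27)x - 77/81
image of x^5: 9x^5 - (5/3)x^4 - (50/9)x^3 + (230/27)x^2 - (385/81)x + 239/243
image of x^6: 10x^6 - 2x^5 - (25/3)x^4 + (460/27)x^3 - (385/27)x^2 + (478/81)x - 725/729
image of x^7: 11x^7 - (7/3)x^6 - (35/3)x^5 + (805/27)x^4 - (2695/81)x^3 + (1673/81)x^2 - (5075/729)x + 2183/2187
the matrix is upper triangular; its diagonal is (4, 5, 6, 7, 8, 9, 10, 11)
for a triangular matrix the eigenvalues are the diagonal entries, with algebraic multiplicity their repetition count

λ = 4 (multiplicity 1), λ = 5 (multiplicity 1), λ = 6 (multiplicity 1), λ = 7 (multiplicity 1), λ = 8 (multiplicity 1), λ = 9 (multiplicity 1), λ = 10 (multiplicity 1), λ = 11 (multiplicity 1)


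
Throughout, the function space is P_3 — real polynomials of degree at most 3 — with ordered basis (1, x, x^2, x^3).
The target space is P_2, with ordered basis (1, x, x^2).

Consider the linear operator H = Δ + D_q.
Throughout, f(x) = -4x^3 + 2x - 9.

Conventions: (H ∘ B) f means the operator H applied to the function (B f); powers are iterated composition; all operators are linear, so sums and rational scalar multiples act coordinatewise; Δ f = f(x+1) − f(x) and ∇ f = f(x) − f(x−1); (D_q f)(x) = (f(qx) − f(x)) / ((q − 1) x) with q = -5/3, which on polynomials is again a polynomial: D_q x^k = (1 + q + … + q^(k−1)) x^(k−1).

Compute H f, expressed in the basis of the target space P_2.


Δ f = -12x^2 - 12x - 2
D_q f = -(76/9)x^2 + 2
(Δ + D_q) f = -(184/9)x^2 - 12x

g(x) = -(184/9)x^2 - 12x


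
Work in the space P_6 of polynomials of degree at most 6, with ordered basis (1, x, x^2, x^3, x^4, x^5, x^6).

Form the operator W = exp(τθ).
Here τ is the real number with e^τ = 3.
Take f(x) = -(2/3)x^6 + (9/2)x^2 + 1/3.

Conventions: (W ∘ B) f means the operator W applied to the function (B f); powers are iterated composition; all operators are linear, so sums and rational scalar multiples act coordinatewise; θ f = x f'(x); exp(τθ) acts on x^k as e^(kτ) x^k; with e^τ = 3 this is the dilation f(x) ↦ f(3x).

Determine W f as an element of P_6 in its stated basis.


exp(τθ) x^k = e^(kτ) x^k; with e^τ = 3 this sends x^k to 3^k x^k
x^2 ↦ 9 x^2
x^6 ↦ 729 x^6
applying this coordinatewise to f: exp(τθ) f = -486x^6 + (81/2)x^2 + 1/3

the image equals g(x) = -486x^6 + (81/2)x^2 + 1/3


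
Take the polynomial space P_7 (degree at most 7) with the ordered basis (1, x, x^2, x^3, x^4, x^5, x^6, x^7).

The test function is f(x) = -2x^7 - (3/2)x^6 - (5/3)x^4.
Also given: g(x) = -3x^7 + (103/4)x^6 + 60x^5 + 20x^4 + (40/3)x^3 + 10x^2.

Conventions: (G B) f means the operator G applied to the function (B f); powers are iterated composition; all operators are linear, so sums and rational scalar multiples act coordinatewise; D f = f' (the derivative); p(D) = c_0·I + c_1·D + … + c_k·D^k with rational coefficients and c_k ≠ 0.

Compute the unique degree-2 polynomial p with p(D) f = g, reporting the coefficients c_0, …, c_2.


p(D) = (3/2)·I − 2·D − (1/2)·D^2, i.e. c_0 = 3/2, c_1 = -2, c_2 = -1/2

D^0 f = -2x^7 - (3/2)x^6 - (5/3)x^4
D^1 f = -14x^6 - 9x^5 - (20/3)x^3
D^2 f = -84x^5 - 45x^4 - 20x^2
matching coefficients of g against c_0 f + c_1 Df + … from the top degree down determines the c_i
solution: c_0 = 3/2, c_1 = -2, c_2 = -1/2


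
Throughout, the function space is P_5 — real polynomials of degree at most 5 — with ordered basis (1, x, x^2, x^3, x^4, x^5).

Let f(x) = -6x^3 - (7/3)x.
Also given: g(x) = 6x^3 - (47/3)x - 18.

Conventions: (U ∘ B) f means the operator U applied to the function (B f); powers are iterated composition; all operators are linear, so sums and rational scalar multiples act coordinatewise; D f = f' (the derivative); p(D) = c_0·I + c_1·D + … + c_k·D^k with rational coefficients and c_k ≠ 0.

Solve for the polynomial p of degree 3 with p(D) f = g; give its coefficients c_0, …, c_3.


c_0 = -1, c_1 = 0, c_2 = 1/2, c_3 = 1/2

D^0 f = -6x^3 - (7/3)x
D^1 f = -18x^2 - 7/3
D^2 f = -36x
D^3 f = -36
matching coefficients of g against c_0 f + c_1 Df + … from the top degree down determines the c_i
solution: c_0 = -1, c_1 = 0, c_2 = 1/2, c_3 = 1/2


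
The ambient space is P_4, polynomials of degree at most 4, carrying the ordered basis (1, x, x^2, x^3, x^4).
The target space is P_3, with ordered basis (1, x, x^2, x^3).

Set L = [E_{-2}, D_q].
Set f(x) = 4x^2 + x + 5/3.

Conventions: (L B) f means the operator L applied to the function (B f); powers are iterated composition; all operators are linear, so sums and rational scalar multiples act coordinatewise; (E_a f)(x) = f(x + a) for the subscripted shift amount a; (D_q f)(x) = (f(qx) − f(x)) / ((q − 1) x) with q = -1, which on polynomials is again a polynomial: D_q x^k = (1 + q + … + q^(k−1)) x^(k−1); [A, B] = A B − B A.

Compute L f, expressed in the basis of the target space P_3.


D_q f = 1
E_{-2} D_q f = 1
E_{-2} f = 4x^2 - 15x + 47/3
D_q E_{-2} f = -15
[E_{-2}, D_q] f = 16

the image equals g(x) = 16


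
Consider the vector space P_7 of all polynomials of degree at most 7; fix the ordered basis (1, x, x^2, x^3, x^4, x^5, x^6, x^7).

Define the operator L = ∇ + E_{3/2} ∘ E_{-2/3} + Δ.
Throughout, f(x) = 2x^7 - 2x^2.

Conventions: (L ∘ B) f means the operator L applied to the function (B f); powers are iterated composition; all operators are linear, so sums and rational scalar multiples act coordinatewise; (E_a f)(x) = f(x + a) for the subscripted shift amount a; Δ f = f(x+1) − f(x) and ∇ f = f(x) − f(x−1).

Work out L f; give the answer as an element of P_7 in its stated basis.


the result is g(x) = 2x^7 + (119/3)x^6 + (175/6)x^5 + (19495/108)x^4 + (21875/648)x^3 + (128147/1296)x^2 - (155009/23328)x + 443597/139968

∇ f = 14x^6 - 42x^5 + 70x^4 - 70x^3 + 42x^2 - 18x + 4
E_{-2/3} f = 2x^7 - (28/3)x^6 + (56/3)x^5 - (560/27)x^4 + (1120/81)x^3 - (610/81)x^2 + (2840/729)x - 2200/2187
E_{3/2} E_{-2/3} f = 2x^7 + (35/3)x^6 + (175/6)x^5 + (4375/108)x^4 + (21875/648)x^3 + (19283/1296)x^2 + (31615/23328)x - 116275/139968
Δ f = 14x^6 + 42x^5 + 70x^4 + 70x^3 + 42x^2 + 10x
(∇ + E_{3/2} ∘ E_{-2/3} + Δ) f = 2x^7 + (119/3)x^6 + (175/6)x^5 + (19495/108)x^4 + (21875/648)x^3 + (128147/1296)x^2 - (155009/23328)x + 443597/139968


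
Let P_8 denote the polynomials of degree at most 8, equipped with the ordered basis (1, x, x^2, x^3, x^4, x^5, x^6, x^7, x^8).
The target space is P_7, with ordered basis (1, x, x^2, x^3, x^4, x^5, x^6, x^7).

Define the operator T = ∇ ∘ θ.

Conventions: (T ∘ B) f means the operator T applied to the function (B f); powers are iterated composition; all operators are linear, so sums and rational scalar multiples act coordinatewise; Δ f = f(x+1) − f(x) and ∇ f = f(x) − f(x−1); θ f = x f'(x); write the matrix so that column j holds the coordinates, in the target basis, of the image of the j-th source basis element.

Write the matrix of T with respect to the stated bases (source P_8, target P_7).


the matrix is [[0, 1, -2, 3, -4, 5, -6, 7, -8]; [0, 0, 4, -9, 16, -25, 36, -49, 64]; [0, 0, 0, 9, -24, 50, -90, 147, -224]; [0, 0, 0, 0, 16, -50, 120, -245, 448]; [0, 0, 0, 0, 0, 25, -90, 245, -560]; [0, 0, 0, 0, 0, 0, 36, -147, 448]; [0, 0, 0, 0, 0, 0, 0, 49, -224]; [0, 0, 0, 0, 0, 0, 0, 0, 64]] (rows listed top to bottom)

image of 1: 0
image of x: 1
image of x^2: 4x - 2
image of x^3: 9x^2 - 9x + 3
image of x^4: 16x^3 - 24x^2 + 16x - 4
image of x^5: 25x^4 - 50x^3 + 50x^2 - 25x + 5
image of x^6: 36x^5 - 90x^4 + 120x^3 - 90x^2 + 36x - 6
image of x^7: 49x^6 - 147x^5 + 245x^4 - 245x^3 + 147x^2 - 49x + 7
image of x^8: 64x^7 - 224x^6 + 448x^5 - 560x^4 + 448x^3 - 224x^2 + 64x - 8
each image's coordinates form column j of the matrix


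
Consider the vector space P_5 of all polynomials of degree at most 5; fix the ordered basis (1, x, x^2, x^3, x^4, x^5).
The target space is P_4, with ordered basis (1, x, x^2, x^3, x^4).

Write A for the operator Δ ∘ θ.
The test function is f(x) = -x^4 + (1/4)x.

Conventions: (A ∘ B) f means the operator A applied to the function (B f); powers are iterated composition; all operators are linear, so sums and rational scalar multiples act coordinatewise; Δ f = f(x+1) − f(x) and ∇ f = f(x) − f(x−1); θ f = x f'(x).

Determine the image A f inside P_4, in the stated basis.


the result is g(x) = -16x^3 - 24x^2 - 16x - 15/4

θ f = -4x^4 + (1/4)x
Δ θ f = -16x^3 - 24x^2 - 16x - 15/4


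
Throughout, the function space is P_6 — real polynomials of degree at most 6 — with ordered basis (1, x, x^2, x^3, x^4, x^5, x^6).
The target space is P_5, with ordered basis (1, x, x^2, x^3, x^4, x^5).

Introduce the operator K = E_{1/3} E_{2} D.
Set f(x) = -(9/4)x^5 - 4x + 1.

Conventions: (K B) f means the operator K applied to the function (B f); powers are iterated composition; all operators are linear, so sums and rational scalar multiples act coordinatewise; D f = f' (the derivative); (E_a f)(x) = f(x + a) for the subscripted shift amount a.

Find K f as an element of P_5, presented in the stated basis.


D f = -(45/4)x^4 - 4
E_{2} D f = -(45/4)x^4 - 90x^3 - 270x^2 - 360x - 184
E_{1/3} E_{2} D f = -(45/4)x^4 - 105x^3 - (735/2)x^2 - (1715/3)x - 12149/36

the result is g(x) = -(45/4)x^4 - 105x^3 - (735/2)x^2 - (1715/3)x - 12149/36


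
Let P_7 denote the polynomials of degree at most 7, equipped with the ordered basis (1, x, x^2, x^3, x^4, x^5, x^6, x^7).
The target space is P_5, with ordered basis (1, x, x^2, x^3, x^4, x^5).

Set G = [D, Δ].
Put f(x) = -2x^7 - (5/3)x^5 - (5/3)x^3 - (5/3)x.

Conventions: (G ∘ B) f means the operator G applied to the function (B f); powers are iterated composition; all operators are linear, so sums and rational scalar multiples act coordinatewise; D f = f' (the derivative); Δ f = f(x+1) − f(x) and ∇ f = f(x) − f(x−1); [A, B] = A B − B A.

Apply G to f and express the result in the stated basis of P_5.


Δ f = -14x^6 - 42x^5 - (235/3)x^4 - (260/3)x^3 - (191/3)x^2 - (82/3)x - 7
D Δ f = -84x^5 - 210x^4 - (940/3)x^3 - 260x^2 - (382/3)x - 82/3
D f = -14x^6 - (25/3)x^4 - 5x^2 - 5/3
Δ D f = -84x^5 - 210x^4 - (940/3)x^3 - 260x^2 - (382/3)x - 82/3
[D, Δ] f = 0

the image equals g(x) = 0


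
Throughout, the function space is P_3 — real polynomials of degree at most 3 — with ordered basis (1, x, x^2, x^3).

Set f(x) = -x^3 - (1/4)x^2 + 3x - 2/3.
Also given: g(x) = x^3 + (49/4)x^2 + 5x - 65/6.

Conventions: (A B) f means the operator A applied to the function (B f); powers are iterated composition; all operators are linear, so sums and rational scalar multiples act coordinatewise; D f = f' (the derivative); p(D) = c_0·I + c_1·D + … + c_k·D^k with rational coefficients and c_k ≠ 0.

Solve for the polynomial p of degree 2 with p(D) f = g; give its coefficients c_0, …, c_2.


D^0 f = -x^3 - (1/4)x^2 + 3x - 2/3
D^1 f = -3x^2 - (1/2)x + 3
D^2 f = -6x - 1/2
matching coefficients of g against c_0 f + c_1 Df + … from the top degree down determines the c_i
solution: c_0 = -1, c_1 = -4, c_2 = -1

c_0 = -1, c_1 = -4, c_2 = -1
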